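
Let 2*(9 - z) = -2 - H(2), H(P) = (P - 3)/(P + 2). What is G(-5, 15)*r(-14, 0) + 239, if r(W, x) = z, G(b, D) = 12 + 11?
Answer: 3729/8 ≈ 466.13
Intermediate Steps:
G(b, D) = 23
H(P) = (-3 + P)/(2 + P)
z = 79/8 (z = 9 - (-2 - (-3 + 2)/(2 + 2))/2 = 9 - (-2 - (-1)/4)/2 = 9 - (-2 - 1*(-¼))/2 = 9 - (-2 + ¼)/2 = 9 - ½*(-7/4) = 9 + 7/8 = 79/8 ≈ 9.8750)
r(W, x) = 79/8
G(-5, 15)*r(-14, 0) + 239 = 23*(79/8) + 239 = 1817/8 + 239 = 3729/8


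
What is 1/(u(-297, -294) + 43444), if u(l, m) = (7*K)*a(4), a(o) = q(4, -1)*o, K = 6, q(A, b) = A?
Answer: 1/44116 ≈ 2.2668e-5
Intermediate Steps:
a(o) = 4*o
u(l, m) = 672 (u(l, m) = (7*6)*(4*4) = 42*16 = 672)
1/(u(-297, -294) + 43444) = 1/(672 + 43444) = 1/44116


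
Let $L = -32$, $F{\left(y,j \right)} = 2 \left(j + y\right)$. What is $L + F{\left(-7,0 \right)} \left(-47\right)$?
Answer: $626$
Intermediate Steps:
$F{\left(y,j \right)} = 2 j + 2 y$
$L + F{\left(-7,0 \right)} \left(-47\right) = -32 + \left(2 \cdot 0 + 2 \left(-7\right)\right) \left(-47\right) = -32 + \left(0 - 14\right) \left(-47\right) = -32 - -658 = -32 + 658 = 626$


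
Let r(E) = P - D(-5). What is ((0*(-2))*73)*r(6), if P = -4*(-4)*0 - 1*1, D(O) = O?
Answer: 0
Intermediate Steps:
P = -1 (P = 16*0 - 1 = 0 - 1 = -1)
r(E) = 4 (r(E) = -1 - 1*(-5) = -1 + 5 = 4)
((0*(-2))*73)*r(6) = ((0*(-2))*73)*4 = (0*73)*4 = 0*4 = 0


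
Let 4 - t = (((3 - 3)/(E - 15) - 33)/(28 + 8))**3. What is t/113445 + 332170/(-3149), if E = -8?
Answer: -65116242365993/617307791040 ≈ -105.48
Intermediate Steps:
t = 8243/1728 (t = 4 - (((3 - 3)/(-8 - 15) - 33)/(28 + 8))**3 = 4 - ((0/(-23) - 33)/36)**3 = 4 - ((0*(-1/23) - 33)*(1/36))**3 = 4 - ((0 - 33)*(1/36))**3 = 4 - (-33*1/36)**3 = 4 - (-11/12)**3 = 4 - 1*(-1331/1728) = 4 + 1331/1728 = 8243/1728 ≈ 4.7703)
t/113445 + 332170/(-3149) = (8243/1728)/113445 + 332170/(-3149) = (8243/1728)*(1/113445) + 332170*(-1/3149) = 8243/196032960 - 332170/3149 = -65116242365993/617307791040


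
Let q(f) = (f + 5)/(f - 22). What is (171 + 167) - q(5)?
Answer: 5756/17 ≈ 338.59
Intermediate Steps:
q(f) = (5 + f)/(-22 + f)
(171 + 167) - q(5) = (171 + 167) - (5 + 5)/(-22 + 5) = 338 - 10/(-17) = 338 - (-1)*10/17 = 338 - 1*(-10/17) = 338 + 10/17 = 5756/17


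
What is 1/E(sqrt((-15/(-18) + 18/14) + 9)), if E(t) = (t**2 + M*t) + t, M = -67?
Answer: -42/182485 - 2772*sqrt(19614)/85220495 ≈ -0.0047856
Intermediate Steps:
E(t) = t**2 - 66*t (E(t) = (t**2 - 67*t) + t = t**2 - 66*t)
1/E(sqrt((-15/(-18) + 18/14) + 9)) = 1/(sqrt((-15/(-18) + 18/14) + 9)*(-66 + sqrt((-15/(-18) + 18/14) + 9))) = 1/(sqrt((-15*(-1/18) + 18*(1/14)) + 9)*(-66 + sqrt((-15*(-1/18) + 18*(1/14)) + 9))) = 1/(sqrt((5/6 + 9/7) + 9)*(-66 + sqrt((5/6 + 9/7) + 9))) = 1/(sqrt(89/42 + 9)*(-66 + sqrt(89/42 + 9))) = 1/(sqrt(467/42)*(-66 + sqrt(467/42))) = 1/((sqrt(19614)/42)*(-66 + sqrt(19614)/42)) = 1/(sqrt(19614)*(-66 + sqrt(19614)/42)/42) = sqrt(19614)/(467*(-66 + sqrt(19614)/42))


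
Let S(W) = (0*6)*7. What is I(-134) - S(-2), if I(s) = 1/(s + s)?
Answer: -1/268 ≈ -0.0037313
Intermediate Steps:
S(W) = 0 (S(W) = 0*7 = 0)
I(s) = 1/(2*s)
I(-134) - S(-2) = (½)/(-134) - 1*0 = (½)*(-1/134) + 0 = -1/268 + 0 = -1/268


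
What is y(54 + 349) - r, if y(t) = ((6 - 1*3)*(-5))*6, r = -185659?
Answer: 185569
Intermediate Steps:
y(t) = -90 (y(t) = ((6 - 3)*(-5))*6 = (3*(-5))*6 = -15*6 = -90)
y(54 + 349) - r = -90 - 1*(-185659) = -90 + 185659 = 185569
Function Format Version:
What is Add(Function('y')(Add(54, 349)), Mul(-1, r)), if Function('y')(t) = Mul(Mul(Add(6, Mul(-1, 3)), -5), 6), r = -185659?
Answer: 185569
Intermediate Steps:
Function('y')(t) = -90 (Function('y')(t) = Mul(Mul(Add(6, -3), -5), 6) = Mul(Mul(3, -5), 6) = Mul(-15, 6) = -90)
Add(Function('y')(Add(54, 349)), Mul(-1, r)) = Add(-90, Mul(-1, -185659)) = Add(-90, 185659) = 185569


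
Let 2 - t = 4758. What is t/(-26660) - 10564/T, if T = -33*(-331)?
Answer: -57421613/72801795 ≈ -0.78874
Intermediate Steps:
t = -4756 (t = 2 - 1*4758 = 2 - 4758 = -4756)
T = 10923
t/(-26660) - 10564/T = -4756/(-26660) - 10564/10923 = -4756*(-1/26660) - 10564*1/10923 = 1189/6665 - 10564/10923 = -57421613/72801795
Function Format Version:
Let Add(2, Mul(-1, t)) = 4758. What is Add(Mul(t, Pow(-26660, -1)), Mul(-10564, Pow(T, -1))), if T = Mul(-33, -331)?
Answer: Rational(-57421613, 72801795) ≈ -0.78874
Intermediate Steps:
t = -4756 (t = Add(2, Mul(-1, 4758)) = Add(2, -4758) = -4756)
T = 10923
Add(Mul(t, Pow(-26660, -1)), Mul(-10564, Pow(T, -1))) = Add(Mul(-4756, Pow(-26660, -1)), Mul(-10564, Pow(10923, -1))) = Add(Mul(-4756, Rational(-1, 26660)), Mul(-10564, Rational(1, 10923))) = Add(Rational(1189, 6665), Rational(-10564, 10923)) = Rational(-57421613, 72801795)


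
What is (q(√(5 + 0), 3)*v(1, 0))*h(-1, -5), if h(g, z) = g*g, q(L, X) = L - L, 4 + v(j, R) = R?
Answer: 0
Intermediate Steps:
v(j, R) = -4 + R
q(L, X) = 0
h(g, z) = g²
(q(√(5 + 0), 3)*v(1, 0))*h(-1, -5) = (0*(-4 + 0))*(-1)² = (0*(-4))*1 = 0*1 = 0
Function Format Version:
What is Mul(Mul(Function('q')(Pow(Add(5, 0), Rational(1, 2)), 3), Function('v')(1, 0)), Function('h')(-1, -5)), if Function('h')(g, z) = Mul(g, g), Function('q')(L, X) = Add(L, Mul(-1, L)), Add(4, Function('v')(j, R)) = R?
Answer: 0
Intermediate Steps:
Function('v')(j, R) = Add(-4, R)
Function('q')(L, X) = 0
Function('h')(g, z) = Pow(g, 2)
Mul(Mul(Function('q')(Pow(Add(5, 0), Rational(1, 2)), 3), Function('v')(1, 0)), Function('h')(-1, -5)) = Mul(Mul(0, Add(-4, 0)), Pow(-1, 2)) = Mul(Mul(0, -4), 1) = Mul(0, 1) = 0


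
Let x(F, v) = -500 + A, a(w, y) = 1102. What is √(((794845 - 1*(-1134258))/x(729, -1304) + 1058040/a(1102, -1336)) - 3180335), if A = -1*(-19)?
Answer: 3*I*√24845061426487562/265031 ≈ 1784.2*I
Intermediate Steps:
A = 19
x(F, v) = -481 (x(F, v) = -500 + 19 = -481)
√(((794845 - 1*(-1134258))/x(729, -1304) + 1058040/a(1102, -1336)) - 3180335) = √(((794845 - 1*(-1134258))/(-481) + 1058040/1102) - 3180335) = √(((794845 + 1134258)*(-1/481) + 1058040*(1/1102)) - 3180335) = √((1929103*(-1/481) + 529020/551) - 3180335) = √((-1929103/481 + 529020/551) - 3180335) = √(-808477133/265031 - 3180335) = √(-843695842518/265031) = 3*I*√24845061426487562/265031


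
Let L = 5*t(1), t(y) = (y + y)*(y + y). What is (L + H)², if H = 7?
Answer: 729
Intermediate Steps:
t(y) = 4*y² (t(y) = (2*y)*(2*y) = 4*y²)
L = 20 (L = 5*(4*1²) = 5*(4*1) = 5*4 = 20)
(L + H)² = (20 + 7)² = 27² = 729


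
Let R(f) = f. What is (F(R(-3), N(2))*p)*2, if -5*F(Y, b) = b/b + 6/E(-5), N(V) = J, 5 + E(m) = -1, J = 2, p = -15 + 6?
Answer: 0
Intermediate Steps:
p = -9
E(m) = -6 (E(m) = -5 - 1 = -6)
N(V) = 2
F(Y, b) = 0 (F(Y, b) = -(b/b + 6/(-6))/5 = -(1 + 6*(-⅙))/5 = -(1 - 1)/5 = -⅕*0 = 0)
(F(R(-3), N(2))*p)*2 = (0*(-9))*2 = 0*2 = 0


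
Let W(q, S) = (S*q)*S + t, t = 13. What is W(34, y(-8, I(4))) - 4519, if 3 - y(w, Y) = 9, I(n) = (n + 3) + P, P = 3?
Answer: -3282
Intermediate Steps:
I(n) = 6 + n (I(n) = (n + 3) + 3 = (3 + n) + 3 = 6 + n)
y(w, Y) = -6 (y(w, Y) = 3 - 1*9 = 3 - 9 = -6)
W(q, S) = 13 + q*S² (W(q, S) = (S*q)*S + 13 = q*S² + 13 = 13 + q*S²)
W(34, y(-8, I(4))) - 4519 = (13 + 34*(-6)²) - 4519 = (13 + 34*36) - 4519 = (13 + 1224) - 4519 = 1237 - 4519 = -3282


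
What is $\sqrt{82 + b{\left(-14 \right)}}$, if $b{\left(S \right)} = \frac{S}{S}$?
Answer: $\sqrt{83} \approx 9.1104$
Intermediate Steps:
$b{\left(S \right)} = 1$
$\sqrt{82 + b{\left(-14 \right)}} = \sqrt{82 + 1} = \sqrt{83}$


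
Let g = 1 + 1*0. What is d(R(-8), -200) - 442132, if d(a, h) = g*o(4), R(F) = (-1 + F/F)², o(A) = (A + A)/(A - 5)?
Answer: -442140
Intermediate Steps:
o(A) = 2*A/(-5 + A) (o(A) = (2*A)/(-5 + A) = 2*A/(-5 + A))
g = 1 (g = 1 + 0 = 1)
R(F) = 0 (R(F) = (-1 + 1)² = 0² = 0)
d(a, h) = -8 (d(a, h) = 1*(2*4/(-5 + 4)) = 1*(2*4/(-1)) = 1*(2*4*(-1)) = 1*(-8) = -8)
d(R(-8), -200) - 442132 = -8 - 442132 = -442140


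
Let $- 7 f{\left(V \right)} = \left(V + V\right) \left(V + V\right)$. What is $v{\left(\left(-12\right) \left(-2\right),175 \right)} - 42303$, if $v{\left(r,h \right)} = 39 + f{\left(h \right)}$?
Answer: $-59764$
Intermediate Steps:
$f{\left(V \right)} = - \frac{4 V^{2}}{7}$ ($f{\left(V \right)} = - \frac{\left(V + V\right) \left(V + V\right)}{7} = - \frac{2 V 2 V}{7} = - \frac{4 V^{2}}{7}$)
$v{\left(r,h \right)} = 39 - \frac{4 h^{2}}{7}$
$v{\left(\left(-12\right) \left(-2\right),175 \right)} - 42303 = \left(39 - \frac{4 \cdot 175^{2}}{7}\right) - 42303 = \left(39 - 17500\right) - 42303 = -17461 - 42303 = -59764$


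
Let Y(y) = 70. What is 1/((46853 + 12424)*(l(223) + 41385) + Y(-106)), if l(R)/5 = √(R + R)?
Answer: 490635743/1203609325854924575 - 59277*√446/1203609325854924575 ≈ 4.0660e-10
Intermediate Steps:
l(R) = 5*√2*√R (l(R) = 5*√(R + R) = 5*√(2*R) = 5*(√2*√R) = 5*√2*√R)
1/((46853 + 12424)*(l(223) + 41385) + Y(-106)) = 1/((46853 + 12424)*(5*√2*√223 + 41385) + 70) = 1/(59277*(5*√446 + 41385) + 70) = 1/(59277*(41385 + 5*√446) + 70) = 1/((2453178645 + 296385*√446) + 70) = 1/(2453178715 + 296385*√446)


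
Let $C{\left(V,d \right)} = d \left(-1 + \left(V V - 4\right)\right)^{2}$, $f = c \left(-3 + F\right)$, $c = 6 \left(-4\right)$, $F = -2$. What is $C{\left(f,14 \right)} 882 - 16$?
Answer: $2558703476684$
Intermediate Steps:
$c = -24$
$f = 120$ ($f = - 24 \left(-3 - 2\right) = \left(-24\right) \left(-5\right) = 120$)
$C{\left(V,d \right)} = d \left(-5 + V^{2}\right)^{2}$ ($C{\left(V,d \right)} = d \left(-1 + \left(V^{2} - 4\right)\right)^{2} = d \left(-1 + \left(-4 + V^{2}\right)\right)^{2} = d \left(-5 + V^{2}\right)^{2}$)
$C{\left(f,14 \right)} 882 - 16 = 14 \left(-5 + 120^{2}\right)^{2} \cdot 882 - 16 = 14 \left(-5 + 14400\right)^{2} \cdot 882 - 16 = 14 \cdot 14395^{2} \cdot 882 - 16 = 14 \cdot 207216025 \cdot 882 - 16 = 2901024350 \cdot 882 - 16 = 2558703476700 - 16 = 2558703476684$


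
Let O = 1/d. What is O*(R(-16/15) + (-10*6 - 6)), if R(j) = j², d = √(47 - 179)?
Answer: 7297*I*√33/7425 ≈ 5.6455*I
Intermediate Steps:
d = 2*I*√33 (d = √(-132) = 2*I*√33 ≈ 11.489*I)
O = -I*√33/66 (O = 1/(2*I*√33) = -I*√33/66 ≈ -0.087039*I)
O*(R(-16/15) + (-10*6 - 6)) = (-I*√33/66)*((-16/15)² + (-10*6 - 6)) = (-I*√33/66)*((-16*1/15)² + (-60 - 6)) = (-I*√33/66)*((-16/15)² - 66) = (-I*√33/66)*(256/225 - 66) = -I*√33/66*(-14594/225) = 7297*I*√33/7425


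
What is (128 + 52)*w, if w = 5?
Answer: 900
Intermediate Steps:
(128 + 52)*w = (128 + 52)*5 = 180*5 = 900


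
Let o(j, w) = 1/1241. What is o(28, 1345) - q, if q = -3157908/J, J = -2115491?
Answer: -3916848337/2625324331 ≈ -1.4919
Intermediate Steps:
q = 3157908/2115491 (q = -3157908/(-2115491) = -3157908*(-1/2115491) = 3157908/2115491 ≈ 1.4928)
o(j, w) = 1/1241
o(28, 1345) - q = 1/1241 - 1*3157908/2115491 = 1/1241 - 3157908/2115491 = -3916848337/2625324331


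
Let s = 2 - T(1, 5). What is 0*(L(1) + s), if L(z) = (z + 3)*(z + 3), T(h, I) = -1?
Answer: 0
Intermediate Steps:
L(z) = (3 + z)² (L(z) = (3 + z)*(3 + z) = (3 + z)²)
s = 3 (s = 2 - 1*(-1) = 2 + 1 = 3)
0*(L(1) + s) = 0*((3 + 1)² + 3) = 0*(4² + 3) = 0*(16 + 3) = 0*19 = 0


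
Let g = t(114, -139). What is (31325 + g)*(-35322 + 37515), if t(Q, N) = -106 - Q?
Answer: 68213265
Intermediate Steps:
g = -220 (g = -106 - 1*114 = -106 - 114 = -220)
(31325 + g)*(-35322 + 37515) = (31325 - 220)*(-35322 + 37515) = 31105*2193 = 68213265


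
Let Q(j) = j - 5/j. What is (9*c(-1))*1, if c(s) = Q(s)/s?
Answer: -36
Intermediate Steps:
Q(j) = j - 5/j
c(s) = (s - 5/s)/s
(9*c(-1))*1 = (9*(1 - 5/(-1)**2))*1 = (9*(1 - 5*1))*1 = (9*(1 - 5))*1 = (9*(-4))*1 = -36*1 = -36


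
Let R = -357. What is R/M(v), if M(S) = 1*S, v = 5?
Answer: -357/5 ≈ -71.400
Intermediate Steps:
M(S) = S
R/M(v) = -357/5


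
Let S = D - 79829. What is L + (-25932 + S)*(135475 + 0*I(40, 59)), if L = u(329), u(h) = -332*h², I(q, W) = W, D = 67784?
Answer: -5180870087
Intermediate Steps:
L = -35936012 (L = -332*329² = -332*108241 = -35936012)
S = -12045 (S = 67784 - 79829 = -12045)
L + (-25932 + S)*(135475 + 0*I(40, 59)) = -35936012 + (-25932 - 12045)*(135475 + 0*59) = -35936012 - 37977*(135475 + 0) = -35936012 - 37977*135475 = -35936012 - 5144934075 = -5180870087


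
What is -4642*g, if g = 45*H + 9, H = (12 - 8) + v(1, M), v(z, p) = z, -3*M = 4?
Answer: -1086228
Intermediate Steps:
M = -4/3 (M = -⅓*4 = -4/3 ≈ -1.3333)
H = 5 (H = (12 - 8) + 1 = 4 + 1 = 5)
g = 234 (g = 45*5 + 9 = 225 + 9 = 234)
-4642*g = -4642/(1/234) = -4642/1/234 = -4642*234 = -1086228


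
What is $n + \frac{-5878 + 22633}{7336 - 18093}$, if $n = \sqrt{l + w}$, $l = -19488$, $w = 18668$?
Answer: $- \frac{16755}{10757} + 2 i \sqrt{205} \approx -1.5576 + 28.636 i$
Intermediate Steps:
$n = 2 i \sqrt{205}$ ($n = \sqrt{-19488 + 18668} = \sqrt{-820} = 2 i \sqrt{205} \approx 28.636 i$)
$n + \frac{-5878 + 22633}{7336 - 18093} = 2 i \sqrt{205} + \frac{-5878 + 22633}{7336 - 18093} = 2 i \sqrt{205} + \frac{16755}{-10757} = 2 i \sqrt{205} + 16755 \left(- \frac{1}{10757}\right) = 2 i \sqrt{205} - \frac{16755}{10757} = - \frac{16755}{10757} + 2 i \sqrt{205}$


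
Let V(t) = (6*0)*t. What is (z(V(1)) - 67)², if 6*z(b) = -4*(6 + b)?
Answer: 5041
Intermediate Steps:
V(t) = 0 (V(t) = 0*t = 0)
z(b) = -4 - 2*b/3 (z(b) = (-4*(6 + b))/6 = (-24 - 4*b)/6 = -4 - 2*b/3)
(z(V(1)) - 67)² = ((-4 - ⅔*0) - 67)² = ((-4 + 0) - 67)² = (-4 - 67)² = (-71)² = 5041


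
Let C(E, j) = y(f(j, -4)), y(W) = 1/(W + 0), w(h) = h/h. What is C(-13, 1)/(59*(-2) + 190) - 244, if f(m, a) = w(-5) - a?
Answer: -87839/360 ≈ -244.00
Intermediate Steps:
w(h) = 1
f(m, a) = 1 - a
y(W) = 1/W
C(E, j) = ⅕ (C(E, j) = 1/(1 - 1*(-4)) = 1/(1 + 4) = 1/5 = ⅕)
C(-13, 1)/(59*(-2) + 190) - 244 = 1/(5*(59*(-2) + 190)) - 244 = 1/(5*(-118 + 190)) - 244 = (⅕)/72 - 244 = (⅕)*(1/72) - 244 = 1/360 - 244 = -87839/360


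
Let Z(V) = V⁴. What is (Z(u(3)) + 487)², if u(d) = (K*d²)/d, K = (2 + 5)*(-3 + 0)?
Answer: 248171123888704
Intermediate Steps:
K = -21 (K = 7*(-3) = -21)
u(d) = -21*d (u(d) = (-21*d²)/d = -21*d)
(Z(u(3)) + 487)² = ((-21*3)⁴ + 487)² = ((-63)⁴ + 487)² = (15752961 + 487)² = 15753448² = 248171123888704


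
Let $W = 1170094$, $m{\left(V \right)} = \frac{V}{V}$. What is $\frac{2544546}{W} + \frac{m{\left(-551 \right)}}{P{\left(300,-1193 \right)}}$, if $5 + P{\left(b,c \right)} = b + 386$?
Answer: $\frac{867002960}{398417007} \approx 2.1761$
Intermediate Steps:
$m{\left(V \right)} = 1$
$P{\left(b,c \right)} = 381 + b$ ($P{\left(b,c \right)} = -5 + \left(b + 386\right) = -5 + \left(386 + b\right) = 381 + b$)
$\frac{2544546}{W} + \frac{m{\left(-551 \right)}}{P{\left(300,-1193 \right)}} = \frac{2544546}{1170094} + 1 \frac{1}{381 + 300} = 2544546 \cdot \frac{1}{1170094} + 1 \cdot \frac{1}{681} = \frac{1272273}{585047} + 1 \cdot \frac{1}{681} = \frac{1272273}{585047} + \frac{1}{681} = \frac{867002960}{398417007}$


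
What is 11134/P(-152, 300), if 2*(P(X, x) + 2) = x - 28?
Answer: 5567/67 ≈ 83.090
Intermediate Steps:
P(X, x) = -16 + x/2 (P(X, x) = -2 + (x - 28)/2 = -2 + (-28 + x)/2 = -2 + (-14 + x/2) = -16 + x/2)
11134/P(-152, 300) = 11134/(-16 + (½)*300) = 11134/(-16 + 150) = 11134/134 = 11134*(1/134) = 5567/67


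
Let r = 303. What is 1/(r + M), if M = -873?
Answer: -1/570 ≈ -0.0017544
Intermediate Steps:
1/(r + M) = 1/(303 - 873) = 1/(-570) = -1/570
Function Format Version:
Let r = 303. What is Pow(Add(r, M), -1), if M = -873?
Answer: Rational(-1, 570) ≈ -0.0017544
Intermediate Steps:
Pow(Add(r, M), -1) = Pow(Add(303, -873), -1) = Pow(-570, -1) = Rational(-1, 570)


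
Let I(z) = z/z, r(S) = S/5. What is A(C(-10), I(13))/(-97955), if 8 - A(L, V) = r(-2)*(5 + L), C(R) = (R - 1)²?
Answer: -292/489775 ≈ -0.00059619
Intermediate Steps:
r(S) = S/5 (r(S) = S*(⅕) = S/5)
C(R) = (-1 + R)²
I(z) = 1
A(L, V) = 10 + 2*L/5 (A(L, V) = 8 - (⅕)*(-2)*(5 + L) = 8 - (-2)*(5 + L)/5 = 8 - (-2 - 2*L/5) = 8 + (2 + 2*L/5) = 10 + 2*L/5)
A(C(-10), I(13))/(-97955) = (10 + 2*(-1 - 10)²/5)/(-97955) = (10 + (⅖)*(-11)²)*(-1/97955) = (10 + (⅖)*121)*(-1/97955) = (10 + 242/5)*(-1/97955) = (292/5)*(-1/97955) = -292/489775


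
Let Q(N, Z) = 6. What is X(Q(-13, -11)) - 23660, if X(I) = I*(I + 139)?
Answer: -22790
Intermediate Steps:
X(I) = I*(139 + I)
X(Q(-13, -11)) - 23660 = 6*(139 + 6) - 23660 = 6*145 - 23660 = 870 - 23660 = -22790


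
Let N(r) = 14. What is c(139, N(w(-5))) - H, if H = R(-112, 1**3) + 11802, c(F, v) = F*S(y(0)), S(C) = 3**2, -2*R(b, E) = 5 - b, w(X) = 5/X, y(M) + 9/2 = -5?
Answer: -20985/2 ≈ -10493.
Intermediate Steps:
y(M) = -19/2 (y(M) = -9/2 - 5 = -19/2)
R(b, E) = -5/2 + b/2 (R(b, E) = -(5 - b)/2 = -5/2 + b/2)
S(C) = 9
c(F, v) = 9*F (c(F, v) = F*9 = 9*F)
H = 23487/2 (H = (-5/2 + (1/2)*(-112)) + 11802 = (-5/2 - 56) + 11802 = -117/2 + 11802 = 23487/2 ≈ 11744.)
c(139, N(w(-5))) - H = 9*139 - 1*23487/2 = 1251 - 23487/2 = -20985/2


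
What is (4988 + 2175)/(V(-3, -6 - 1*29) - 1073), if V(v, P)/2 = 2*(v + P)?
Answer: -7163/1225 ≈ -5.8473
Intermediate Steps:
V(v, P) = 4*P + 4*v (V(v, P) = 2*(2*(v + P)) = 2*(2*(P + v)) = 2*(2*P + 2*v) = 4*P + 4*v)
(4988 + 2175)/(V(-3, -6 - 1*29) - 1073) = (4988 + 2175)/((4*(-6 - 1*29) + 4*(-3)) - 1073) = 7163/((4*(-6 - 29) - 12) - 1073) = 7163/((4*(-35) - 12) - 1073) = 7163/((-140 - 12) - 1073) = 7163/(-152 - 1073) = 7163/(-1225) = 7163*(-1/1225) = -7163/1225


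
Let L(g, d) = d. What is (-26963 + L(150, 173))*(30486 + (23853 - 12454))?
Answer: -1122099150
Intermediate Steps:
(-26963 + L(150, 173))*(30486 + (23853 - 12454)) = (-26963 + 173)*(30486 + (23853 - 12454)) = -26790*(30486 + 11399) = -26790*41885 = -1122099150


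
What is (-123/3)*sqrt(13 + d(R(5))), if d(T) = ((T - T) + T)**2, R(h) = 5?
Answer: -41*sqrt(38) ≈ -252.74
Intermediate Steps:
d(T) = T**2 (d(T) = (0 + T)**2 = T**2)
(-123/3)*sqrt(13 + d(R(5))) = (-123/3)*sqrt(13 + 5**2) = ((1/3)*(-123))*sqrt(13 + 25) = -41*sqrt(38)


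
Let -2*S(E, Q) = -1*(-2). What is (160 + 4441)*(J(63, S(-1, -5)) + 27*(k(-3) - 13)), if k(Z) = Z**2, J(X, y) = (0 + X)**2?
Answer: 17764461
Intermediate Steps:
S(E, Q) = -1 (S(E, Q) = -(-1)*(-2)/2 = -1/2*2 = -1)
J(X, y) = X**2
(160 + 4441)*(J(63, S(-1, -5)) + 27*(k(-3) - 13)) = (160 + 4441)*(63**2 + 27*((-3)**2 - 13)) = 4601*(3969 + 27*(9 - 13)) = 4601*(3969 + 27*(-4)) = 4601*(3969 - 108) = 4601*3861 = 17764461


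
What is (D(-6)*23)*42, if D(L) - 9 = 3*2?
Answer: 14490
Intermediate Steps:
D(L) = 15 (D(L) = 9 + 3*2 = 9 + 6 = 15)
(D(-6)*23)*42 = (15*23)*42 = 345*42 = 14490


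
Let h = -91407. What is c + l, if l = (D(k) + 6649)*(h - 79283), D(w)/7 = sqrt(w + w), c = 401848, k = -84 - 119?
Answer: -1134515962 - 1194830*I*sqrt(406) ≈ -1.1345e+9 - 2.4075e+7*I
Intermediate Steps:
k = -203
D(w) = 7*sqrt(2)*sqrt(w) (D(w) = 7*sqrt(w + w) = 7*sqrt(2*w) = 7*(sqrt(2)*sqrt(w)) = 7*sqrt(2)*sqrt(w))
l = -1134917810 - 1194830*I*sqrt(406) (l = (7*sqrt(2)*sqrt(-203) + 6649)*(-91407 - 79283) = (7*sqrt(2)*(I*sqrt(203)) + 6649)*(-170690) = (7*I*sqrt(406) + 6649)*(-170690) = (6649 + 7*I*sqrt(406))*(-170690) = -1134917810 - 1194830*I*sqrt(406) ≈ -1.1349e+9 - 2.4075e+7*I)
c + l = 401848 + (-1134917810 - 1194830*I*sqrt(406)) = -1134515962 - 1194830*I*sqrt(406)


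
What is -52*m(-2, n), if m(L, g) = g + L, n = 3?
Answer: -52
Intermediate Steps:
m(L, g) = L + g
-52*m(-2, n) = -52*(-2 + 3) = -52*1 = -52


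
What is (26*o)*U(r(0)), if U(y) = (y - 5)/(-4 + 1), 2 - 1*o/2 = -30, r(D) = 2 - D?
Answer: 1664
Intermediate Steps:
o = 64 (o = 4 - 2*(-30) = 4 + 60 = 64)
U(y) = 5/3 - y/3 (U(y) = (-5 + y)/(-3) = (-5 + y)*(-1/3) = 5/3 - y/3)
(26*o)*U(r(0)) = (26*64)*(5/3 - (2 - 1*0)/3) = 1664*(5/3 - (2 + 0)/3) = 1664*(5/3 - 1/3*2) = 1664*(5/3 - 2/3) = 1664*1 = 1664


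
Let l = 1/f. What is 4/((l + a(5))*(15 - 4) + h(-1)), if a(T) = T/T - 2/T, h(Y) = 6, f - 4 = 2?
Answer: 120/433 ≈ 0.27714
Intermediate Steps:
f = 6 (f = 4 + 2 = 6)
l = ⅙ (l = 1/6 = ⅙ ≈ 0.16667)
a(T) = 1 - 2/T
4/((l + a(5))*(15 - 4) + h(-1)) = 4/((⅙ + (-2 + 5)/5)*(15 - 4) + 6) = 4/((⅙ + (⅕)*3)*11 + 6) = 4/((⅙ + ⅗)*11 + 6) = 4/((23/30)*11 + 6) = 4/(253/30 + 6) = 4/(433/30) = (30/433)*4 = 120/433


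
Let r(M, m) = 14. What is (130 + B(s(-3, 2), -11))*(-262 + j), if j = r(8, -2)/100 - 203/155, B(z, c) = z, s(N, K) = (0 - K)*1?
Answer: -26106432/775 ≈ -33686.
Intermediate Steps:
s(N, K) = -K (s(N, K) = -K*1 = -K)
j = -1813/1550 (j = 14/100 - 203/155 = 14*(1/100) - 203*1/155 = 7/50 - 203/155 = -1813/1550 ≈ -1.1697)
(130 + B(s(-3, 2), -11))*(-262 + j) = (130 - 1*2)*(-262 - 1813/1550) = (130 - 2)*(-407913/1550) = 128*(-407913/1550) = -26106432/775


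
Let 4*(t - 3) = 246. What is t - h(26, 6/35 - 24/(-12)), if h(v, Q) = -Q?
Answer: 4667/70 ≈ 66.671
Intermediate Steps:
t = 129/2 (t = 3 + (¼)*246 = 3 + 123/2 = 129/2 ≈ 64.500)
t - h(26, 6/35 - 24/(-12)) = 129/2 - (-1)*(6/35 - 24/(-12)) = 129/2 - (-1)*(6*(1/35) - 24*(-1/12)) = 129/2 - (-1)*(6/35 + 2) = 129/2 - (-1)*76/35 = 129/2 - 1*(-76/35) = 129/2 + 76/35 = 4667/70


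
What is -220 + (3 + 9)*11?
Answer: -88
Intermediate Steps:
-220 + (3 + 9)*11 = -220 + 12*11 = -220 + 132 = -88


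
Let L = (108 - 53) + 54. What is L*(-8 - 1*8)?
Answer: -1744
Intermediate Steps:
L = 109 (L = 55 + 54 = 109)
L*(-8 - 1*8) = 109*(-8 - 1*8) = 109*(-8 - 8) = 109*(-16) = -1744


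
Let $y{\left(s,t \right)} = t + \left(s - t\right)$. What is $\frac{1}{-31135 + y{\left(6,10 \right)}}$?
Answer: $- \frac{1}{31129} \approx -3.2124 \cdot 10^{-5}$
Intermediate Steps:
$y{\left(s,t \right)} = s$
$\frac{1}{-31135 + y{\left(6,10 \right)}} = \frac{1}{-31135 + 6} = \frac{1}{-31129} = - \frac{1}{31129}$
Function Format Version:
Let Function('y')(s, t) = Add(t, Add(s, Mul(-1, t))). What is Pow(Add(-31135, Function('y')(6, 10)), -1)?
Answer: Rational(-1, 31129) ≈ -3.2124e-5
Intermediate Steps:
Function('y')(s, t) = s
Pow(Add(-31135, Function('y')(6, 10)), -1) = Pow(Add(-31135, 6), -1) = Pow(-31129, -1) = Rational(-1, 31129)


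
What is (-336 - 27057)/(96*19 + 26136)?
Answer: -9131/9320 ≈ -0.97972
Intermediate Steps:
(-336 - 27057)/(96*19 + 26136) = -27393/(1824 + 26136) = -27393/27960 = -27393*1/27960 = -9131/9320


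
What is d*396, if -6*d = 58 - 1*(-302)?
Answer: -23760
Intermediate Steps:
d = -60 (d = -(58 - 1*(-302))/6 = -(58 + 302)/6 = -⅙*360 = -60)
d*396 = -60*396 = -23760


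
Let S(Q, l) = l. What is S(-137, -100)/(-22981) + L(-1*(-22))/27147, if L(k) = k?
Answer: 3220282/623865207 ≈ 0.0051618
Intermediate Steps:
S(-137, -100)/(-22981) + L(-1*(-22))/27147 = -100/(-22981) - 1*(-22)/27147 = -100*(-1/22981) + 22*(1/27147) = 100/22981 + 22/27147 = 3220282/623865207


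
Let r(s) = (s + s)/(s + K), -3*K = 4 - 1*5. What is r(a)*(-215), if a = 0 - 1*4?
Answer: -5160/11 ≈ -469.09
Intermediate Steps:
a = -4 (a = 0 - 4 = -4)
K = ⅓ (K = -(4 - 1*5)/3 = -(4 - 5)/3 = -⅓*(-1) = ⅓ ≈ 0.33333)
r(s) = 2*s/(⅓ + s) (r(s) = (s + s)/(s + ⅓) = (2*s)/(⅓ + s) = 2*s/(⅓ + s))
r(a)*(-215) = (6*(-4)/(1 + 3*(-4)))*(-215) = (6*(-4)/(1 - 12))*(-215) = (6*(-4)/(-11))*(-215) = (6*(-4)*(-1/11))*(-215) = (24/11)*(-215) = -5160/11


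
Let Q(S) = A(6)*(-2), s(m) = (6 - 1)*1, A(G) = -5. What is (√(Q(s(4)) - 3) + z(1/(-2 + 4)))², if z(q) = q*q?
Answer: 113/16 + √7/2 ≈ 8.3854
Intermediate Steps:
s(m) = 5 (s(m) = 5*1 = 5)
Q(S) = 10 (Q(S) = -5*(-2) = 10)
z(q) = q²
(√(Q(s(4)) - 3) + z(1/(-2 + 4)))² = (√(10 - 3) + (1/(-2 + 4))²)² = (√7 + (1/2)²)² = (√7 + (½)²)² = (√7 + ¼)² = (¼ + √7)²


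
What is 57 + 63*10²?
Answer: 6357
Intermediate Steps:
57 + 63*10² = 57 + 63*100 = 57 + 6300 = 6357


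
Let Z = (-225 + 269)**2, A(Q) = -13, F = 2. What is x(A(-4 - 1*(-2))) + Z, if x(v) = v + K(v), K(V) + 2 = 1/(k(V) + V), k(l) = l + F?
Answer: 46103/24 ≈ 1921.0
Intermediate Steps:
k(l) = 2 + l (k(l) = l + 2 = 2 + l)
K(V) = -2 + 1/(2 + 2*V) (K(V) = -2 + 1/((2 + V) + V) = -2 + 1/(2 + 2*V))
x(v) = v + (-3 - 4*v)/(2*(1 + v))
Z = 1936 (Z = 44**2 = 1936)
x(A(-4 - 1*(-2))) + Z = (-3/2 + (-13)**2 - 1*(-13))/(1 - 13) + 1936 = (-3/2 + 169 + 13)/(-12) + 1936 = -1/12*361/2 + 1936 = -361/24 + 1936 = 46103/24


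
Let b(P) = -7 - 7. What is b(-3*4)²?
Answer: 196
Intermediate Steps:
b(P) = -14
b(-3*4)² = (-14)² = 196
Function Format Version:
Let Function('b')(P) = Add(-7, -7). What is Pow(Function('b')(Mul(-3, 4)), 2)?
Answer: 196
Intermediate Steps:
Function('b')(P) = -14
Pow(Function('b')(Mul(-3, 4)), 2) = Pow(-14, 2) = 196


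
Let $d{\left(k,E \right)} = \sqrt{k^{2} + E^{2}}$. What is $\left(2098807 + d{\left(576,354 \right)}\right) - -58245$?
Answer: $2157052 + 6 \sqrt{12697} \approx 2.1577 \cdot 10^{6}$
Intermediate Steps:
$d{\left(k,E \right)} = \sqrt{E^{2} + k^{2}}$
$\left(2098807 + d{\left(576,354 \right)}\right) - -58245 = \left(2098807 + \sqrt{354^{2} + 576^{2}}\right) - -58245 = \left(2098807 + \sqrt{125316 + 331776}\right) + \left(59040 - 795\right) = \left(2098807 + \sqrt{457092}\right) + 58245 = \left(2098807 + 6 \sqrt{12697}\right) + 58245 = 2157052 + 6 \sqrt{12697}$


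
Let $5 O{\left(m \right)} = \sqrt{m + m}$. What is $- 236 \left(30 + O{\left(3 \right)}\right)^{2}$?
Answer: $- \frac{5311416}{25} - 2832 \sqrt{6} \approx -2.1939 \cdot 10^{5}$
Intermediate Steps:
$O{\left(m \right)} = \frac{\sqrt{2} \sqrt{m}}{5}$ ($O{\left(m \right)} = \frac{\sqrt{m + m}}{5} = \frac{\sqrt{2 m}}{5} = \frac{\sqrt{2} \sqrt{m}}{5}$)
$- 236 \left(30 + O{\left(3 \right)}\right)^{2} = - 236 \left(30 + \frac{\sqrt{2} \sqrt{3}}{5}\right)^{2} = - 236 \left(30 + \frac{\sqrt{6}}{5}\right)^{2}$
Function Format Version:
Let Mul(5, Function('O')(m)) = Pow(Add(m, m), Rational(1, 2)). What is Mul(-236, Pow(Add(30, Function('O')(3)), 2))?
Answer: Add(Rational(-5311416, 25), Mul(-2832, Pow(6, Rational(1, 2)))) ≈ -2.1939e+5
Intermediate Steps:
Function('O')(m) = Mul(Rational(1, 5), Pow(2, Rational(1, 2)), Pow(m, Rational(1, 2))) (Function('O')(m) = Mul(Rational(1, 5), Pow(Add(m, m), Rational(1, 2))) = Mul(Rational(1, 5), Pow(Mul(2, m), Rational(1, 2))) = Mul(Rational(1, 5), Mul(Pow(2, Rational(1, 2)), Pow(m, Rational(1, 2)))) = Mul(Rational(1, 5), Pow(2, Rational(1, 2)), Pow(m, Rational(1, 2))))
Mul(-236, Pow(Add(30, Function('O')(3)), 2)) = Mul(-236, Pow(Add(30, Mul(Rational(1, 5), Pow(2, Rational(1, 2)), Pow(3, Rational(1, 2)))), 2)) = Mul(-236, Pow(Add(30, Mul(Rational(1, 5), Pow(6, Rational(1, 2)))), 2))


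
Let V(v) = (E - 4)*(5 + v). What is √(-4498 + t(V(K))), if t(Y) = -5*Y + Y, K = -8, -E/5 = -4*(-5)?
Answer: 13*I*√34 ≈ 75.802*I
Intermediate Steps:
E = -100 (E = -(-20)*(-5) = -5*20 = -100)
V(v) = -520 - 104*v (V(v) = (-100 - 4)*(5 + v) = -104*(5 + v) = -520 - 104*v)
t(Y) = -4*Y
√(-4498 + t(V(K))) = √(-4498 - 4*(-520 - 104*(-8))) = √(-4498 - 4*(-520 + 832)) = √(-4498 - 4*312) = √(-4498 - 1248) = √(-5746) = 13*I*√34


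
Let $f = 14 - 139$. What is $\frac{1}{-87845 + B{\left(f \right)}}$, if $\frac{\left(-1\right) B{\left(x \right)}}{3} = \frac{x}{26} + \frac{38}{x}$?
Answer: $- \frac{3250}{285446411} \approx -1.1386 \cdot 10^{-5}$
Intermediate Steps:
$f = -125$
$B{\left(x \right)} = - \frac{114}{x} - \frac{3 x}{26}$ ($B{\left(x \right)} = - 3 \left(\frac{x}{26} + \frac{38}{x}\right) = - 3 \left(\frac{38}{x} + \frac{x}{26}\right) = - \frac{114}{x} - \frac{3 x}{26}$)
$\frac{1}{-87845 + B{\left(f \right)}} = \frac{1}{-87845 - \left(- \frac{375}{26} + \frac{114}{-125}\right)} = \frac{1}{-87845 + \left(\left(-114\right) \left(- \frac{1}{125}\right) + \frac{375}{26}\right)} = \frac{1}{-87845 + \left(\frac{114}{125} + \frac{375}{26}\right)} = \frac{1}{-87845 + \frac{49839}{3250}} = \frac{1}{- \frac{285446411}{3250}} = - \frac{3250}{285446411}$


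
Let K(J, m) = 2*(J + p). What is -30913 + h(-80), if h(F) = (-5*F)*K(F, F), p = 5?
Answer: -90913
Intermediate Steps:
K(J, m) = 10 + 2*J (K(J, m) = 2*(J + 5) = 2*(5 + J) = 10 + 2*J)
h(F) = -5*F*(10 + 2*F) (h(F) = (-5*F)*(10 + 2*F) = -5*F*(10 + 2*F))
-30913 + h(-80) = -30913 - 10*(-80)*(5 - 80) = -30913 - 10*(-80)*(-75) = -30913 - 60000 = -90913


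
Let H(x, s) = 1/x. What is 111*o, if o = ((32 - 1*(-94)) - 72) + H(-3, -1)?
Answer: 5957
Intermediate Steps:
o = 161/3 (o = ((32 - 1*(-94)) - 72) + 1/(-3) = ((32 + 94) - 72) - 1/3 = (126 - 72) - 1/3 = 54 - 1/3 = 161/3 ≈ 53.667)
111*o = 111*(161/3) = 5957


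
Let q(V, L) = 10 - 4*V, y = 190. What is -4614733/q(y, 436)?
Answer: 4614733/750 ≈ 6153.0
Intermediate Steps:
-4614733/q(y, 436) = -4614733/(10 - 4*190) = -4614733/(10 - 760) = -4614733/(-750) = -4614733*(-1/750) = 4614733/750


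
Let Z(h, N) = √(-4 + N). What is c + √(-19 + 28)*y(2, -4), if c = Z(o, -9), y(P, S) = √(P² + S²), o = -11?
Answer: 6*√5 + I*√13 ≈ 13.416 + 3.6056*I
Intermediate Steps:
c = I*√13 (c = √(-4 - 9) = √(-13) = I*√13 ≈ 3.6056*I)
c + √(-19 + 28)*y(2, -4) = I*√13 + √(-19 + 28)*√(2² + (-4)²) = I*√13 + √9*√(4 + 16) = I*√13 + 3*√20 = I*√13 + 3*(2*√5) = I*√13 + 6*√5 = 6*√5 + I*√13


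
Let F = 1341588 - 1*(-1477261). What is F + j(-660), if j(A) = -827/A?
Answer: 1860441167/660 ≈ 2.8189e+6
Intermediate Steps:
F = 2818849 (F = 1341588 + 1477261 = 2818849)
F + j(-660) = 2818849 - 827/(-660) = 2818849 - 827*(-1/660) = 2818849 + 827/660 = 1860441167/660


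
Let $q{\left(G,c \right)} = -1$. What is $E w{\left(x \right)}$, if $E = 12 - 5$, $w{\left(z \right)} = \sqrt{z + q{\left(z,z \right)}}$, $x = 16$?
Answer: $7 \sqrt{15} \approx 27.111$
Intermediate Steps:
$w{\left(z \right)} = \sqrt{-1 + z}$ ($w{\left(z \right)} = \sqrt{z - 1} = \sqrt{-1 + z}$)
$E = 7$ ($E = 12 - 5 = 7$)
$E w{\left(x \right)} = 7 \sqrt{-1 + 16} = 7 \sqrt{15}$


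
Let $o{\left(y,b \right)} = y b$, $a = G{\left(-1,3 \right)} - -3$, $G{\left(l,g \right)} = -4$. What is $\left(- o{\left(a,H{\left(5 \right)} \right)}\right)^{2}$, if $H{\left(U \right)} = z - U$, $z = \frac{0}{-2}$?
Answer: $25$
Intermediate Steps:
$z = 0$ ($z = 0 \left(- \frac{1}{2}\right) = 0$)
$H{\left(U \right)} = - U$ ($H{\left(U \right)} = 0 - U = - U$)
$a = -1$ ($a = -4 - -3 = -4 + 3 = -1$)
$o{\left(y,b \right)} = b y$
$\left(- o{\left(a,H{\left(5 \right)} \right)}\right)^{2} = \left(- \left(-1\right) 5 \left(-1\right)\right)^{2} = \left(- \left(-5\right) \left(-1\right)\right)^{2} = \left(\left(-1\right) 5\right)^{2} = \left(-5\right)^{2} = 25$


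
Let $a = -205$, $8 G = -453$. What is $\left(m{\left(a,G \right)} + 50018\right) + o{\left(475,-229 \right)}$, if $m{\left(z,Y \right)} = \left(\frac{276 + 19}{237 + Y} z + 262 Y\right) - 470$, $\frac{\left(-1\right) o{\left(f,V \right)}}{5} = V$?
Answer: $\frac{205032847}{5772} \approx 35522.0$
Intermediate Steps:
$G = - \frac{453}{8}$ ($G = \frac{1}{8} \left(-453\right) = - \frac{453}{8} \approx -56.625$)
$o{\left(f,V \right)} = - 5 V$
$m{\left(z,Y \right)} = -470 + 262 Y + \frac{295 z}{237 + Y}$ ($m{\left(z,Y \right)} = \left(\frac{295}{237 + Y} z + 262 Y\right) - 470 = \left(\frac{295 z}{237 + Y} + 262 Y\right) - 470 = \left(262 Y + \frac{295 z}{237 + Y}\right) - 470 = -470 + 262 Y + \frac{295 z}{237 + Y}$)
$\left(m{\left(a,G \right)} + 50018\right) + o{\left(475,-229 \right)} = \left(\frac{-111390 + 262 \left(- \frac{453}{8}\right)^{2} + 295 \left(-205\right) + 61624 \left(- \frac{453}{8}\right)}{237 - \frac{453}{8}} + 50018\right) - -1145 = \left(\frac{-111390 + 262 \cdot \frac{205209}{64} - 60475 - 3489459}{\frac{1443}{8}} + 50018\right) + 1145 = \left(\frac{8 \left(-111390 + \frac{26882379}{32} - 60475 - 3489459\right)}{1443} + 50018\right) + 1145 = \left(\frac{8}{1443} \left(- \frac{90279989}{32}\right) + 50018\right) + 1145 = \left(- \frac{90279989}{5772} + 50018\right) + 1145 = \frac{198423907}{5772} + 1145 = \frac{205032847}{5772}$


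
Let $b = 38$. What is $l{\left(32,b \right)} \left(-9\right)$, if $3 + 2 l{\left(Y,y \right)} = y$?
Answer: $- \frac{315}{2} \approx -157.5$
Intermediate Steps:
$l{\left(Y,y \right)} = - \frac{3}{2} + \frac{y}{2}$
$l{\left(32,b \right)} \left(-9\right) = \left(- \frac{3}{2} + \frac{1}{2} \cdot 38\right) \left(-9\right) = \left(- \frac{3}{2} + 19\right) \left(-9\right) = \frac{35}{2} \left(-9\right) = - \frac{315}{2}$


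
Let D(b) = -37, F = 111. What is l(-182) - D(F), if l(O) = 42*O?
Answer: -7607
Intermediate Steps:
l(-182) - D(F) = 42*(-182) - 1*(-37) = -7644 + 37 = -7607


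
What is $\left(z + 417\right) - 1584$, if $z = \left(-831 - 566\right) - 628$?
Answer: $-3192$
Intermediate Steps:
$z = -2025$ ($z = -1397 - 628 = -2025$)
$\left(z + 417\right) - 1584 = \left(-2025 + 417\right) - 1584 = -1608 - 1584 = -3192$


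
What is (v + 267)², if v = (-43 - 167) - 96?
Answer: 1521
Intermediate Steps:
v = -306 (v = -210 - 96 = -306)
(v + 267)² = (-306 + 267)² = (-39)² = 1521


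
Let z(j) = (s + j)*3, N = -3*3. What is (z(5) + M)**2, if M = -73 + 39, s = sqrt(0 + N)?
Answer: 280 - 342*I ≈ 280.0 - 342.0*I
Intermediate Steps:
N = -9
s = 3*I (s = sqrt(0 - 9) = sqrt(-9) = 3*I ≈ 3.0*I)
z(j) = 3*j + 9*I (z(j) = (3*I + j)*3 = (j + 3*I)*3 = 3*j + 9*I)
M = -34
(z(5) + M)**2 = ((3*5 + 9*I) - 34)**2 = ((15 + 9*I) - 34)**2 = (-19 + 9*I)**2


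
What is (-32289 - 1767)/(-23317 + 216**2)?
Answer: -34056/23339 ≈ -1.4592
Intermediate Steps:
(-32289 - 1767)/(-23317 + 216**2) = -34056/(-23317 + 46656) = -34056/23339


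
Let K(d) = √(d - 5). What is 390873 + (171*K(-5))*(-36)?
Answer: 390873 - 6156*I*√10 ≈ 3.9087e+5 - 19467.0*I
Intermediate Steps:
K(d) = √(-5 + d)
390873 + (171*K(-5))*(-36) = 390873 + (171*√(-5 - 5))*(-36) = 390873 + (171*√(-10))*(-36) = 390873 + (171*(I*√10))*(-36) = 390873 + (171*I*√10)*(-36) = 390873 - 6156*I*√10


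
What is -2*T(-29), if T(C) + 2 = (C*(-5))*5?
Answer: -1446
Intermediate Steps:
T(C) = -2 - 25*C (T(C) = -2 + (C*(-5))*5 = -2 - 5*C*5 = -2 - 25*C)
-2*T(-29) = -2*(-2 - 25*(-29)) = -2*(-2 + 725) = -2*723 = -1446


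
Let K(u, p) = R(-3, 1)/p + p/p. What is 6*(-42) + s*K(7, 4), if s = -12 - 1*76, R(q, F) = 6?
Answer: -472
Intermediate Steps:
s = -88 (s = -12 - 76 = -88)
K(u, p) = 1 + 6/p (K(u, p) = 6/p + p/p = 6/p + 1 = 1 + 6/p)
6*(-42) + s*K(7, 4) = 6*(-42) - 88*(6 + 4)/4 = -252 - 22*10 = -252 - 88*5/2 = -252 - 220 = -472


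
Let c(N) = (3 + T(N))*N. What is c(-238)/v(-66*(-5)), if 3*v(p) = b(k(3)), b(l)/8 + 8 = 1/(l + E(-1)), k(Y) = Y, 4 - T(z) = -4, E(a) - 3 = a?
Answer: 6545/52 ≈ 125.87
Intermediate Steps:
E(a) = 3 + a
T(z) = 8 (T(z) = 4 - 1*(-4) = 4 + 4 = 8)
b(l) = -64 + 8/(2 + l) (b(l) = -64 + 8/(l + (3 - 1)) = -64 + 8/(l + 2) = -64 + 8/(2 + l))
c(N) = 11*N (c(N) = (3 + 8)*N = 11*N)
v(p) = -104/5 (v(p) = (8*(-15 - 8*3)/(2 + 3))/3 = (8*(-15 - 24)/5)/3 = (8*(⅕)*(-39))/3 = (⅓)*(-312/5) = -104/5)
c(-238)/v(-66*(-5)) = (11*(-238))/(-104/5) = -2618*(-5/104) = 6545/52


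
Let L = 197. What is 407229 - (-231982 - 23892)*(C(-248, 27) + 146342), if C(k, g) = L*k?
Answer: 24944539993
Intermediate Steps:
C(k, g) = 197*k
407229 - (-231982 - 23892)*(C(-248, 27) + 146342) = 407229 - (-231982 - 23892)*(197*(-248) + 146342) = 407229 - (-255874)*(-48856 + 146342) = 407229 - (-255874)*97486 = 407229 - 1*(-24944132764) = 407229 + 24944132764 = 24944539993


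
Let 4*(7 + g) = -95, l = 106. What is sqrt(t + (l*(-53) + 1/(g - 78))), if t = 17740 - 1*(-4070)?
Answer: 2*sqrt(765982365)/435 ≈ 127.25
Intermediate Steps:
t = 21810 (t = 17740 + 4070 = 21810)
g = -123/4 (g = -7 + (1/4)*(-95) = -7 - 95/4 = -123/4 ≈ -30.750)
sqrt(t + (l*(-53) + 1/(g - 78))) = sqrt(21810 + (106*(-53) + 1/(-123/4 - 78))) = sqrt(21810 + (-5618 + 1/(-435/4))) = sqrt(21810 + (-5618 - 4/435)) = sqrt(21810 - 2443834/435) = sqrt(7043516/435) = 2*sqrt(765982365)/435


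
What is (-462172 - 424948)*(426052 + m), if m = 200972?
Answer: -556245530880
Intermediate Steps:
(-462172 - 424948)*(426052 + m) = (-462172 - 424948)*(426052 + 200972) = -887120*627024 = -556245530880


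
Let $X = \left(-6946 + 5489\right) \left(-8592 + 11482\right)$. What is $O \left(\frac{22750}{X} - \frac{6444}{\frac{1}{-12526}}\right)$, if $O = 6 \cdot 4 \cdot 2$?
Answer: $\frac{1631422963316976}{421073} \approx 3.8744 \cdot 10^{9}$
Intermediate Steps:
$X = -4210730$ ($X = \left(-1457\right) 2890 = -4210730$)
$O = 48$ ($O = 24 \cdot 2 = 48$)
$O \left(\frac{22750}{X} - \frac{6444}{\frac{1}{-12526}}\right) = 48 \left(\frac{22750}{-4210730} - \frac{6444}{\frac{1}{-12526}}\right) = 48 \left(22750 \left(- \frac{1}{4210730}\right) - \frac{6444}{- \frac{1}{12526}}\right) = 48 \left(- \frac{2275}{421073} - -80717544\right) = 48 \left(- \frac{2275}{421073} + 80717544\right) = 48 \cdot \frac{33987978402437}{421073} = \frac{1631422963316976}{421073}$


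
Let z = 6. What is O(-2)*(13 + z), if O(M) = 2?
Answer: 38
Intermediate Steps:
O(-2)*(13 + z) = 2*(13 + 6) = 2*19 = 38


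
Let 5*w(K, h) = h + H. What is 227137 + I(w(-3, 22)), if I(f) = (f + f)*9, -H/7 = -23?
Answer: 1138979/5 ≈ 2.2780e+5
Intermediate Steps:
H = 161 (H = -7*(-23) = 161)
w(K, h) = 161/5 + h/5 (w(K, h) = (h + 161)/5 = (161 + h)/5 = 161/5 + h/5)
I(f) = 18*f (I(f) = (2*f)*9 = 18*f)
227137 + I(w(-3, 22)) = 227137 + 18*(161/5 + (1/5)*22) = 227137 + 18*(161/5 + 22/5) = 227137 + 18*(183/5) = 227137 + 3294/5 = 1138979/5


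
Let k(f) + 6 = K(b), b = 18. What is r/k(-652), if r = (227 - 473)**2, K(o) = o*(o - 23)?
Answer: -5043/8 ≈ -630.38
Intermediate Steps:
K(o) = o*(-23 + o)
k(f) = -96 (k(f) = -6 + 18*(-23 + 18) = -6 + 18*(-5) = -6 - 90 = -96)
r = 60516 (r = (-246)**2 = 60516)
r/k(-652) = 60516/(-96) = 60516*(-1/96) = -5043/8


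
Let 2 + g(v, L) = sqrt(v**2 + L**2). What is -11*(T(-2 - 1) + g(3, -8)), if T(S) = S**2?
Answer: -77 - 11*sqrt(73) ≈ -170.98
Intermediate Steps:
g(v, L) = -2 + sqrt(L**2 + v**2) (g(v, L) = -2 + sqrt(v**2 + L**2) = -2 + sqrt(L**2 + v**2))
-11*(T(-2 - 1) + g(3, -8)) = -11*((-2 - 1)**2 + (-2 + sqrt((-8)**2 + 3**2))) = -11*((-3)**2 + (-2 + sqrt(64 + 9))) = -11*(9 + (-2 + sqrt(73))) = -11*(7 + sqrt(73)) = -77 - 11*sqrt(73)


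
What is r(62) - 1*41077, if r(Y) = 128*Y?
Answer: -33141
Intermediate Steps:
r(62) - 1*41077 = 128*62 - 1*41077 = 7936 - 41077 = -33141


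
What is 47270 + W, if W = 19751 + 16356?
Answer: 83377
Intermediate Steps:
W = 36107
47270 + W = 47270 + 36107 = 83377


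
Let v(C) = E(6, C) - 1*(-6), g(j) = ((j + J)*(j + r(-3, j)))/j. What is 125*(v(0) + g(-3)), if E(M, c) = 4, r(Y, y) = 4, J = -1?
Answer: 4250/3 ≈ 1416.7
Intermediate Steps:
g(j) = (-1 + j)*(4 + j)/j (g(j) = ((j - 1)*(j + 4))/j = ((-1 + j)*(4 + j))/j = (-1 + j)*(4 + j)/j)
v(C) = 10 (v(C) = 4 - 1*(-6) = 4 + 6 = 10)
125*(v(0) + g(-3)) = 125*(10 + (3 - 3 - 4/(-3))) = 125*(10 + (3 - 3 - 4*(-⅓))) = 125*(10 + (3 - 3 + 4/3)) = 125*(10 + 4/3) = 125*(34/3) = 4250/3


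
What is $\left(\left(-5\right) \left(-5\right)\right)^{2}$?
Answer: $625$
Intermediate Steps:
$\left(\left(-5\right) \left(-5\right)\right)^{2} = 25^{2} = 625$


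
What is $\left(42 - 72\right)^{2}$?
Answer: $900$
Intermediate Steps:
$\left(42 - 72\right)^{2} = \left(-30\right)^{2} = 900$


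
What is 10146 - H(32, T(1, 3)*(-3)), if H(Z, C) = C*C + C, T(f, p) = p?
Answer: 10074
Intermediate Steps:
H(Z, C) = C + C**2 (H(Z, C) = C**2 + C = C + C**2)
10146 - H(32, T(1, 3)*(-3)) = 10146 - 3*(-3)*(1 + 3*(-3)) = 10146 - (-9)*(1 - 9) = 10146 - (-9)*(-8) = 10146 - 1*72 = 10146 - 72 = 10074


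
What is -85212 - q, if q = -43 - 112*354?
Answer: -45521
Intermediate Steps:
q = -39691 (q = -43 - 39648 = -39691)
-85212 - q = -85212 - 1*(-39691) = -85212 + 39691 = -45521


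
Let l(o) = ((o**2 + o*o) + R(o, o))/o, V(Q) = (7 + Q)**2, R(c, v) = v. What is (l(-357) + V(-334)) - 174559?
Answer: -68343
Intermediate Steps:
l(o) = (o + 2*o**2)/o (l(o) = ((o**2 + o*o) + o)/o = ((o**2 + o**2) + o)/o = (2*o**2 + o)/o = (o + 2*o**2)/o)
(l(-357) + V(-334)) - 174559 = ((1 + 2*(-357)) + (7 - 334)**2) - 174559 = ((1 - 714) + (-327)**2) - 174559 = (-713 + 106929) - 174559 = 106216 - 174559 = -68343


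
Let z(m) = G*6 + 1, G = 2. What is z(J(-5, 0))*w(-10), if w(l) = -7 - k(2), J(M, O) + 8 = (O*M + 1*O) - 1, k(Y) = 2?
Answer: -117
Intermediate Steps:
J(M, O) = -9 + O + M*O (J(M, O) = -8 + ((O*M + 1*O) - 1) = -8 + ((M*O + O) - 1) = -8 + ((O + M*O) - 1) = -8 + (-1 + O + M*O) = -9 + O + M*O)
w(l) = -9 (w(l) = -7 - 1*2 = -7 - 2 = -9)
z(m) = 13 (z(m) = 2*6 + 1 = 12 + 1 = 13)
z(J(-5, 0))*w(-10) = 13*(-9) = -117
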